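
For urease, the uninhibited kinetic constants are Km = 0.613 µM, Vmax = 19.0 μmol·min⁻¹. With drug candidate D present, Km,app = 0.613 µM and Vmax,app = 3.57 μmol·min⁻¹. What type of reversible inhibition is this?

noncompetitive

Vmax decreases (19.0 → 3.57 μmol·min⁻¹) while Km is unchanged — pure noncompetitive inhibition.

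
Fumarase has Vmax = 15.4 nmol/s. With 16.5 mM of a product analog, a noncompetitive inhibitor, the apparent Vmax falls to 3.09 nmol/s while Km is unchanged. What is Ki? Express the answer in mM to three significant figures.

4.14 mM

Noncompetitive: Vmax,app = Vmax/α with α = 1 + [I]/Ki.
α = Vmax/Vmax,app = 15.4/3.09 = 4.984.
Ki = [I]/(α − 1) = 16.5/3.984 = 4.14 mM.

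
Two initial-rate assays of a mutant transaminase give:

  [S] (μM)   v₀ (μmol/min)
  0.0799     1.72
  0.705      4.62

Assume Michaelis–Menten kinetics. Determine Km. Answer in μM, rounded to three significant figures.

0.194 μM

From v = Vmax[S]/(Km+[S]), each point gives Vmax = v(Km+[S])/[S].
Equating: 1.72(Km+0.0799)/0.0799 = 4.62(Km+0.705)/0.705.
21.53·Km + 1.72 = 6.553·Km + 4.62, so (21.53 − 6.553)·Km = 4.62 − 1.72.
Km = 2.900/14.97 = 0.194 μM; then Vmax = 1.72(0.194+0.0799)/0.0799 = 5.89 μmol/min.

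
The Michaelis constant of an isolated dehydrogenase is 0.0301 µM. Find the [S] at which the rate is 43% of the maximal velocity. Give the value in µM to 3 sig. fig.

v/Vmax = [S]/(Km+[S]) = 0.43, so [S] = Km·0.43/(1 − 0.43) = 0.0301 × 0.7544.
[S] = 0.0227 µM.

0.0227 µM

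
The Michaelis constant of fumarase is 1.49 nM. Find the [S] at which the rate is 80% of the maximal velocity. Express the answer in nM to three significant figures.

5.96 nM

v/Vmax = [S]/(Km+[S]) = 0.8, so [S] = Km·0.8/(1 − 0.8) = 1.49 × 4.000.
[S] = 5.96 nM.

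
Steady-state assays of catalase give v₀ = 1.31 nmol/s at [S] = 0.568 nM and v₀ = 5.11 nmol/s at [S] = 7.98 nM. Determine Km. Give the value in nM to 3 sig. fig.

From v = Vmax[S]/(Km+[S]), each point gives Vmax = v(Km+[S])/[S].
Equating: 1.31(Km+0.568)/0.568 = 5.11(Km+7.98)/7.98.
2.306·Km + 1.31 = 0.6404·Km + 5.11, so (2.306 − 0.6404)·Km = 5.11 − 1.31.
Km = 3.800/1.666 = 2.28 nM; then Vmax = 1.31(2.28+0.568)/0.568 = 6.57 nmol/s.

2.28 nM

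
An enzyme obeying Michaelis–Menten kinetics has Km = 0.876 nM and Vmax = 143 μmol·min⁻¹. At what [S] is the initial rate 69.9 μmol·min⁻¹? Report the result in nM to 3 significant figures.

Rearranging v = Vmax[S]/(Km+[S]) gives [S] = Km·v/(Vmax − v).
[S] = 0.876 × 69.9 / (143 − 69.9) = 61.23/73.10 = 0.838 nM.

0.838 nM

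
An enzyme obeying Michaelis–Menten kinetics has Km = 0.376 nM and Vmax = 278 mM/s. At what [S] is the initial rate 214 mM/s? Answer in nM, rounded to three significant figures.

1.26 nM

Rearranging v = Vmax[S]/(Km+[S]) gives [S] = Km·v/(Vmax − v).
[S] = 0.376 × 214 / (278 − 214) = 80.46/64.00 = 1.26 nM.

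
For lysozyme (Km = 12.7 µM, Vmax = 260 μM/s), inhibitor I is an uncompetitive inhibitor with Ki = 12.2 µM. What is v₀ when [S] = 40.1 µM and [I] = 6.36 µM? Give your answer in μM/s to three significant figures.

α = 1 + [I]/Ki = 1 + 6.36/12.2 = 1.521.
For an uncompetitive inhibitor, both parameters are divided by α, giving Vmax/α and Km/α: Km,app = 8.35 µM, Vmax,app = 171 μM/s.
v = Vmax,app·[S]/(Km,app + [S]) = 171 × 40.1/(8.35 + 40.1) = 141 μM/s.

141 μM/s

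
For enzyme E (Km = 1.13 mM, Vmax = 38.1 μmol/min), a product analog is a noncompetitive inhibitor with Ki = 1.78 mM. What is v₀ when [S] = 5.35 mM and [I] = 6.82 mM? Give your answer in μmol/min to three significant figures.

6.51 μmol/min

α = 1 + [I]/Ki = 1 + 6.82/1.78 = 4.831.
For a noncompetitive inhibitor, Vmax is reduced to Vmax/α while Km is unchanged: Km,app = 1.13 mM, Vmax,app = 7.89 μmol/min.
v = Vmax,app·[S]/(Km,app + [S]) = 7.89 × 5.35/(1.13 + 5.35) = 6.51 μmol/min.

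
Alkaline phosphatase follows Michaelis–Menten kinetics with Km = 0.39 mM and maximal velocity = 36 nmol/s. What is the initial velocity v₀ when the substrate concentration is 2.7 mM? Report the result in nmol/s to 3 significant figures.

[S]/(Km+[S]) = 2.7/3.090 = 0.8738, the fractional saturation.
v = 0.8738 × Vmax = 0.8738 × 36 = 31.5 nmol/s.

31.5 nmol/s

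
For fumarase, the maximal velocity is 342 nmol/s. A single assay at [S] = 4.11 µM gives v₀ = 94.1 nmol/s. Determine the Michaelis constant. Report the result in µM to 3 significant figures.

10.8 µM

v/Vmax = 94.1/342 = 0.2751 = [S]/(Km+[S]).
So Km + [S] = [S]/0.2751 = 14.94 µM, giving Km = 14.94 − 4.11 = 10.8 µM.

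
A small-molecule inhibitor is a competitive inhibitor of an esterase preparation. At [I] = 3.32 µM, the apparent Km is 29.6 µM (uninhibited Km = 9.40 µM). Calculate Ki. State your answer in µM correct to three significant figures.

1.54 µM

Competitive: Km,app = α·Km with α = 1 + [I]/Ki.
α = Km,app/Km = 29.6/9.40 = 3.149.
Ki = [I]/(α − 1) = 3.32/2.149 = 1.54 µM.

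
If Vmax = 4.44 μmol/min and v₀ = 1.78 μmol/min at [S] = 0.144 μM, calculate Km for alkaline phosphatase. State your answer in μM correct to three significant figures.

v/Vmax = 1.78/4.44 = 0.4009 = [S]/(Km+[S]).
So Km + [S] = [S]/0.4009 = 0.3592 μM, giving Km = 0.3592 − 0.144 = 0.215 μM.

0.215 μM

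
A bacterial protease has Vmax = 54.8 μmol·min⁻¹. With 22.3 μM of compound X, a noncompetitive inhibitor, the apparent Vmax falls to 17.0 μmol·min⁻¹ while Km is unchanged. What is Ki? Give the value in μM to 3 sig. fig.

Noncompetitive: Vmax,app = Vmax/α with α = 1 + [I]/Ki.
α = Vmax/Vmax,app = 54.8/17.0 = 3.224.
Ki = [I]/(α − 1) = 22.3/2.224 = 10.0 μM.

10.0 μM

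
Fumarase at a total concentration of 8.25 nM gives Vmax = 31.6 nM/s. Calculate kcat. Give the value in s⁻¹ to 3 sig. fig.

kcat = Vmax/[E]total = 31.6 nM/s / 8.25 nM = 3.83 s⁻¹.

3.83 s⁻¹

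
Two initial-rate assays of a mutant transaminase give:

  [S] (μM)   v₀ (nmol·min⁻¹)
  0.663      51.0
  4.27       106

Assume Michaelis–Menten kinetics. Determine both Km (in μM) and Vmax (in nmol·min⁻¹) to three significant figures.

In reciprocal form, 1/v = (Km/Vmax)·(1/[S]) + 1/Vmax. The two points give (1/[S], 1/v) = (1.508, 0.01961) and (0.2342, 0.009434).
Slope = (0.01961 − 0.009434)/(1.508 − 0.2342) = 0.007985; intercept = 0.01961 − 0.007985×1.508 = 0.007564.
Vmax = 1/intercept = 132 nmol·min⁻¹; Km = slope × Vmax = 0.007985 × 132 = 1.06 μM.

Km = 1.06 μM; Vmax = 132 nmol·min⁻¹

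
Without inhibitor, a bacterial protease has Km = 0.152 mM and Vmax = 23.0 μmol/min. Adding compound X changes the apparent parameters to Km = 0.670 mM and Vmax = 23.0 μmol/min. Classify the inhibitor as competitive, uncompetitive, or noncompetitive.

Km increases (0.152 → 0.670 mM) while Vmax is unchanged — the hallmark of competitive inhibition.

competitive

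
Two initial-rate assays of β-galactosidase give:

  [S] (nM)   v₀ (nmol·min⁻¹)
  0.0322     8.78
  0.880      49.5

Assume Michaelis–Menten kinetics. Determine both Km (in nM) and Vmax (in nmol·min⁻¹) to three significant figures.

From v = Vmax[S]/(Km+[S]), each point gives Vmax = v(Km+[S])/[S].
Equating: 8.78(Km+0.0322)/0.0322 = 49.5(Km+0.880)/0.880.
272.7·Km + 8.78 = 56.25·Km + 49.5, so (272.7 − 56.25)·Km = 49.5 − 8.78.
Km = 40.72/216.4 = 0.188 nM; then Vmax = 8.78(0.188+0.0322)/0.0322 = 60.1 nmol·min⁻¹.

Km = 0.188 nM; Vmax = 60.1 nmol·min⁻¹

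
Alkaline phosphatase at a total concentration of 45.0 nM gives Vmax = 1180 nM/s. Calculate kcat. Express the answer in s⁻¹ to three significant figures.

kcat = Vmax/[E]total = 1180 nM/s / 45.0 nM = 26.2 s⁻¹.

26.2 s⁻¹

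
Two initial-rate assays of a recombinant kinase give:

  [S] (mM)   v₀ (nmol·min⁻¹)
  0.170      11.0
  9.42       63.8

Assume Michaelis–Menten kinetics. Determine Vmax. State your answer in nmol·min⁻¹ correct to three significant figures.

In reciprocal form, 1/v = (Km/Vmax)·(1/[S]) + 1/Vmax. The two points give (1/[S], 1/v) = (5.882, 0.09091) and (0.1062, 0.01567).
Slope = (0.09091 − 0.01567)/(5.882 − 0.1062) = 0.01303; intercept = 0.09091 − 0.01303×5.882 = 0.01429.
Vmax = 1/intercept = 70.0 nmol·min⁻¹; Km = slope × Vmax = 0.01303 × 70.0 = 0.911 mM.

70.0 nmol·min⁻¹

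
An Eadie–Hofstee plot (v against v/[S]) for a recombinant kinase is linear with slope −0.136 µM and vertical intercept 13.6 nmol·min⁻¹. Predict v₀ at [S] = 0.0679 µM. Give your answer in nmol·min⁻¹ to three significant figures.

4.53 nmol·min⁻¹

In the Eadie–Hofstee form v = Vmax − Km·(v/[S]), the slope is −Km and the intercept is Vmax, so Km = 0.136 µM and Vmax = 13.6 nmol·min⁻¹.
v = 13.6 × 0.0679/(0.136 + 0.0679) = 4.53 nmol·min⁻¹.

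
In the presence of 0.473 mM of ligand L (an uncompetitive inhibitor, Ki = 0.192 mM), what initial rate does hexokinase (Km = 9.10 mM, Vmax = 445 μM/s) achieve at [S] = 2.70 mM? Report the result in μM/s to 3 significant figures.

α = 1 + [I]/Ki = 1 + 0.473/0.192 = 3.464.
For an uncompetitive inhibitor, both parameters are divided by α, giving Vmax/α and Km/α: Km,app = 2.63 mM, Vmax,app = 128 μM/s.
v = Vmax,app·[S]/(Km,app + [S]) = 128 × 2.70/(2.63 + 2.70) = 65.1 μM/s.

65.1 μM/s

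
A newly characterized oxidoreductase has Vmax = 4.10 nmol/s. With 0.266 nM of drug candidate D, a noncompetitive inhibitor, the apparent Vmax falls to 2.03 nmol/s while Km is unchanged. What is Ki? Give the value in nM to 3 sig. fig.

0.261 nM

Noncompetitive: Vmax,app = Vmax/α with α = 1 + [I]/Ki.
α = Vmax/Vmax,app = 4.10/2.03 = 2.020.
Since α = 1 + [I]/Ki, [I]/Ki = 2.020 − 1 = 1.020 and Ki = 0.266/1.020 = 0.261 nM.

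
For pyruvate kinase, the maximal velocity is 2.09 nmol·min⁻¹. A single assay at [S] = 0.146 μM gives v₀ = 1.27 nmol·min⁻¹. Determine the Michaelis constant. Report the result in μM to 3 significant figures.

From v = Vmax[S]/(Km+[S]), Km = [S](Vmax − v)/v.
Km = 0.146 × (2.09 − 1.27) / 1.27 = 0.1197/1.27 = 0.0943 μM.

0.0943 μM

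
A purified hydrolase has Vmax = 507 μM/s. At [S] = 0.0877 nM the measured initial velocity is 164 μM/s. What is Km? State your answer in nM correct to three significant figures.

0.183 nM

From v = Vmax[S]/(Km+[S]), Km = [S](Vmax − v)/v.
Km = 0.0877 × (507 − 164) / 164 = 30.08/164 = 0.183 nM.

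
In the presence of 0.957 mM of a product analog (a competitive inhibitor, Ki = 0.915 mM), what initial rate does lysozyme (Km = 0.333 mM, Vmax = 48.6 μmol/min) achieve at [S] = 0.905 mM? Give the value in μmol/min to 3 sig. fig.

With α = 1 + [I]/Ki = 1 + 0.957/0.915 = 2.046, the competitive rate law is v = Vmax[S] / (αKm + [S]).
v = 48.6×0.905 / (2.046×0.333 + 0.905) = 43.98/1.586 = 27.7 μmol/min.

27.7 μmol/min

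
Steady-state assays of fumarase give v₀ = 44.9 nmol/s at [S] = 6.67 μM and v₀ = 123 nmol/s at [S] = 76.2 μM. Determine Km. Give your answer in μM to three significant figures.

From v = Vmax[S]/(Km+[S]), each point gives Vmax = v(Km+[S])/[S].
Equating: 44.9(Km+6.67)/6.67 = 123(Km+76.2)/76.2.
6.732·Km + 44.9 = 1.614·Km + 123, so (6.732 − 1.614)·Km = 123 − 44.9.
Km = 78.10/5.117 = 15.3 μM; then Vmax = 44.9(15.3+6.67)/6.67 = 148 nmol/s.

15.3 μM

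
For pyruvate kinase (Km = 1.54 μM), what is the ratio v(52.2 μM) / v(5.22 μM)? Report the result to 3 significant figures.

The fractional saturations are [S]/(Km+[S]) = 5.22/6.760 = 0.7722 and 52.2/53.74 = 0.9713.
v₂/v₁ is just their ratio: 0.9713/0.7722 = 1.26.

1.26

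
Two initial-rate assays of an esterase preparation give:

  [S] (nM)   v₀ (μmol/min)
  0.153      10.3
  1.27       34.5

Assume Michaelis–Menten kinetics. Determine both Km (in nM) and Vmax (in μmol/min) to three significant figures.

Km = 0.603 nM; Vmax = 50.9 μmol/min

In reciprocal form, 1/v = (Km/Vmax)·(1/[S]) + 1/Vmax. The two points give (1/[S], 1/v) = (6.536, 0.09709) and (0.7874, 0.02899).
Slope = (0.09709 − 0.02899)/(6.536 − 0.7874) = 0.01185; intercept = 0.09709 − 0.01185×6.536 = 0.01966.
Vmax = 1/intercept = 50.9 μmol/min; Km = slope × Vmax = 0.01185 × 50.9 = 0.603 nM.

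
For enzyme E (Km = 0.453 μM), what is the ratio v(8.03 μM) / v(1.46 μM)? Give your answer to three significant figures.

1.24

Since Vmax cancels, v₂/v₁ = [S]₂(Km+[S]₁) / [S]₁(Km+[S]₂).
= 8.03×(0.453+1.46) / (1.46×(0.453+8.03)) = 15.36/12.39 = 1.24.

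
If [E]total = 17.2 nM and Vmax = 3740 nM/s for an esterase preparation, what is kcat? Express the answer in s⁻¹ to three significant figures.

kcat = Vmax/[E]total = 3740 nM/s / 17.2 nM = 217 s⁻¹.

217 s⁻¹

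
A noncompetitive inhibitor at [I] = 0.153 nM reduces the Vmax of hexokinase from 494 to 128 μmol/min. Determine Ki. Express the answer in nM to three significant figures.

0.0535 nM

Noncompetitive: Vmax,app = Vmax/α with α = 1 + [I]/Ki.
α = Vmax/Vmax,app = 494/128 = 3.859.
Ki = [I]/(α − 1) = 0.153/2.859 = 0.0535 nM.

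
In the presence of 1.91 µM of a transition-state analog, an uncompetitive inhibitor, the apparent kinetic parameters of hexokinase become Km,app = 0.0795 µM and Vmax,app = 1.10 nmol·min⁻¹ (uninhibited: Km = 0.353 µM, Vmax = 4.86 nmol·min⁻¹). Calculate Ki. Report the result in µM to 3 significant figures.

Uncompetitive: Vmax,app = Vmax/α (and Km,app = Km/α) with α = 1 + [I]/Ki.
α = Vmax/Vmax,app = 4.86/1.10 = 4.418.
Since α = 1 + [I]/Ki, [I]/Ki = 4.418 − 1 = 3.418 and Ki = 1.91/3.418 = 0.559 µM.

0.559 µM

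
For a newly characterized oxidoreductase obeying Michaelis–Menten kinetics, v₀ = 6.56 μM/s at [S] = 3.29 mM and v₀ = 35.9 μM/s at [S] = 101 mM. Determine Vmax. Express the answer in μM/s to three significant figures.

42.3 μM/s

In reciprocal form, 1/v = (Km/Vmax)·(1/[S]) + 1/Vmax. The two points give (1/[S], 1/v) = (0.3040, 0.1524) and (0.009901, 0.02786).
Slope = (0.1524 − 0.02786)/(0.3040 − 0.009901) = 0.4237; intercept = 0.1524 − 0.4237×0.3040 = 0.02366.
Vmax = 1/intercept = 42.3 μM/s; Km = slope × Vmax = 0.4237 × 42.3 = 17.9 mM.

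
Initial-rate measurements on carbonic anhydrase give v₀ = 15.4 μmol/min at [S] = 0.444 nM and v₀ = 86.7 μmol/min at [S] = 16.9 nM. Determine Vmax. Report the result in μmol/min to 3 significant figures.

From v = Vmax[S]/(Km+[S]), each point gives Vmax = v(Km+[S])/[S].
Equating: 15.4(Km+0.444)/0.444 = 86.7(Km+16.9)/16.9.
34.68·Km + 15.4 = 5.130·Km + 86.7, so (34.68 − 5.130)·Km = 86.7 − 15.4.
Km = 71.30/29.55 = 2.41 nM; then Vmax = 15.4(2.41+0.444)/0.444 = 99.1 μmol/min.

99.1 μmol/min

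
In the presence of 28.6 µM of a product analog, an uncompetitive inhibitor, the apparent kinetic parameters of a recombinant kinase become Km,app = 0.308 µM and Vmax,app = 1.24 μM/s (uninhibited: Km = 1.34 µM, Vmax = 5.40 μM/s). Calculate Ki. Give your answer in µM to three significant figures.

8.52 µM

Uncompetitive: Vmax,app = Vmax/α (and Km,app = Km/α) with α = 1 + [I]/Ki.
α = Vmax/Vmax,app = 5.40/1.24 = 4.355.
Ki = [I]/(α − 1) = 28.6/3.355 = 8.52 µM.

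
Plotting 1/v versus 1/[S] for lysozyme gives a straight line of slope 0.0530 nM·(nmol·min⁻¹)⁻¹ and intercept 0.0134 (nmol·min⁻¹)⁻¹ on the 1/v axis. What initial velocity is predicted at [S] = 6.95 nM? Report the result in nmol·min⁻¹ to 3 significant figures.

The y-intercept is 1/Vmax, so Vmax = 1/0.0134 = 74.6 nmol·min⁻¹.
The slope is Km/Vmax, so Km = 0.0530 × 74.6 = 3.96 nM.
Then v = 74.6 × 6.95/(3.96 + 6.95) = 47.6 nmol·min⁻¹.

47.6 nmol·min⁻¹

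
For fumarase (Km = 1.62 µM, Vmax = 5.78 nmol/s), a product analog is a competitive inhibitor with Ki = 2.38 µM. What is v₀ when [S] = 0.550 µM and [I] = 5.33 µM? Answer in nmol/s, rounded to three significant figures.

0.548 nmol/s

α = 1 + [I]/Ki = 1 + 5.33/2.38 = 3.239.
For a competitive inhibitor, Vmax is unchanged and the apparent Km becomes α·Km: Km,app = 5.25 µM, Vmax,app = 5.78 nmol/s.
v = Vmax,app·[S]/(Km,app + [S]) = 5.78 × 0.550/(5.25 + 0.550) = 0.548 nmol/s.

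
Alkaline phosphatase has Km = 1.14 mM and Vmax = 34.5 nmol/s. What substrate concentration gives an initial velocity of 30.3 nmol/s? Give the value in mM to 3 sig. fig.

8.22 mM

Rearranging v = Vmax[S]/(Km+[S]) gives [S] = Km·v/(Vmax − v).
[S] = 1.14 × 30.3 / (34.5 − 30.3) = 34.54/4.200 = 8.22 mM.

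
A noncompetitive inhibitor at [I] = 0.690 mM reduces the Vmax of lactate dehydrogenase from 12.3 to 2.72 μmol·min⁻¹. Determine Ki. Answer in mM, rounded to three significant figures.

Noncompetitive: Vmax,app = Vmax/α with α = 1 + [I]/Ki.
α = Vmax/Vmax,app = 12.3/2.72 = 4.522.
Ki = [I]/(α − 1) = 0.690/3.522 = 0.196 mM.

0.196 mM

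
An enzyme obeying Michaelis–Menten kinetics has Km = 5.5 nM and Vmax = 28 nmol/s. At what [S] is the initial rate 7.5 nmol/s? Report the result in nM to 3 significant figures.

2.01 nM

Rearranging v = Vmax[S]/(Km+[S]) gives [S] = Km·v/(Vmax − v).
[S] = 5.5 × 7.5 / (28 − 7.5) = 41.25/20.50 = 2.01 nM.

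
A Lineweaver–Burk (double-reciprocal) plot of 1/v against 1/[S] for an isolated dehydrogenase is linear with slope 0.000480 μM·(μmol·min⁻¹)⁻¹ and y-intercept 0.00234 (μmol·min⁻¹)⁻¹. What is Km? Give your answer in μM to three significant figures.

y-intercept = 1/Vmax ⇒ Vmax = 427 μmol·min⁻¹; slope = Km/Vmax ⇒ Km = slope × Vmax.
Km = 0.000480 × 427 = 0.205 μM.

0.205 μM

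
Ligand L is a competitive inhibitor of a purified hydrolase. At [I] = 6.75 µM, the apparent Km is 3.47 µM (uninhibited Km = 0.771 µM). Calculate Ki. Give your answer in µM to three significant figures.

1.93 µM

Competitive: Km,app = α·Km with α = 1 + [I]/Ki.
α = Km,app/Km = 3.47/0.771 = 4.501.
Since α = 1 + [I]/Ki, [I]/Ki = 4.501 − 1 = 3.501 and Ki = 6.75/3.501 = 1.93 µM.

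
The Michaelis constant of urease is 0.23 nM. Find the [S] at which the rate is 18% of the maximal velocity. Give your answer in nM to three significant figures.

v/Vmax = [S]/(Km+[S]) = 0.18, so [S] = Km·0.18/(1 − 0.18) = 0.23 × 0.2195.
[S] = 0.0505 nM.

0.0505 nM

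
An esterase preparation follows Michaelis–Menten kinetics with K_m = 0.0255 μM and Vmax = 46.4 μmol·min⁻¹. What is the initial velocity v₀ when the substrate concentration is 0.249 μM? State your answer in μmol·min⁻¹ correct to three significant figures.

[S]/(Km+[S]) = 0.249/0.2745 = 0.9071, the fractional saturation.
v = 0.9071 × Vmax = 0.9071 × 46.4 = 42.1 μmol·min⁻¹.

42.1 μmol·min⁻¹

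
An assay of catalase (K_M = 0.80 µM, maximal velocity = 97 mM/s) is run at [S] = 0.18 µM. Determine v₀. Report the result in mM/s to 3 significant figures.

17.8 mM/s

[S]/(Km+[S]) = 0.18/0.9800 = 0.1837, the fractional saturation.
v = 0.1837 × Vmax = 0.1837 × 97 = 17.8 mM/s.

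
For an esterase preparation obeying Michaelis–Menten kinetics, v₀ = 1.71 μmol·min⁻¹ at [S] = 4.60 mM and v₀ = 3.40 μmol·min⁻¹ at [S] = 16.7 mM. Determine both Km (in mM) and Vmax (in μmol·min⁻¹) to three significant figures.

From v = Vmax[S]/(Km+[S]), each point gives Vmax = v(Km+[S])/[S].
Equating: 1.71(Km+4.60)/4.60 = 3.40(Km+16.7)/16.7.
0.3717·Km + 1.71 = 0.2036·Km + 3.40, so (0.3717 − 0.2036)·Km = 3.40 − 1.71.
Km = 1.690/0.1681 = 10.1 mM; then Vmax = 1.71(10.1+4.60)/4.60 = 5.45 μmol·min⁻¹.

Km = 10.1 mM; Vmax = 5.45 μmol·min⁻¹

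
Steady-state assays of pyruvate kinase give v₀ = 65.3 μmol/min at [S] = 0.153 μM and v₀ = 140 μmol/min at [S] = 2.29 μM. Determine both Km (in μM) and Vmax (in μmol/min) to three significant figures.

From v = Vmax[S]/(Km+[S]), each point gives Vmax = v(Km+[S])/[S].
Equating: 65.3(Km+0.153)/0.153 = 140(Km+2.29)/2.29.
426.8·Km + 65.3 = 61.14·Km + 140, so (426.8 − 61.14)·Km = 140 − 65.3.
Km = 74.70/365.7 = 0.204 μM; then Vmax = 65.3(0.204+0.153)/0.153 = 152 μmol/min.

Km = 0.204 μM; Vmax = 152 μmol/min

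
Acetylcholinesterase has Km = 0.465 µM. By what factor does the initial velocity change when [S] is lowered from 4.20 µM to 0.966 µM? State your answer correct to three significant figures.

0.750

Since Vmax cancels, v₂/v₁ = [S]₂(Km+[S]₁) / [S]₁(Km+[S]₂).
= 0.966×(0.465+4.20) / (4.20×(0.465+0.966)) = 4.506/6.010 = 0.750.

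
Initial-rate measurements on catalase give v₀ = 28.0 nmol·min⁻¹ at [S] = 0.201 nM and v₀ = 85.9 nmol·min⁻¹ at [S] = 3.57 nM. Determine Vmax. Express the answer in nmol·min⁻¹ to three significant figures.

In reciprocal form, 1/v = (Km/Vmax)·(1/[S]) + 1/Vmax. The two points give (1/[S], 1/v) = (4.975, 0.03571) and (0.2801, 0.01164).
Slope = (0.03571 − 0.01164)/(4.975 − 0.2801) = 0.005127; intercept = 0.03571 − 0.005127×4.975 = 0.01021.
Vmax = 1/intercept = 98.0 nmol·min⁻¹; Km = slope × Vmax = 0.005127 × 98.0 = 0.502 nM.

98.0 nmol·min⁻¹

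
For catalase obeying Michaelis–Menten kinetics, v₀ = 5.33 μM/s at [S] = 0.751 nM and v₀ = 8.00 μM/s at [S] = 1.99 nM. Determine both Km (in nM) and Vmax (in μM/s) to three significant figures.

Km = 0.868 nM; Vmax = 11.5 μM/s

In reciprocal form, 1/v = (Km/Vmax)·(1/[S]) + 1/Vmax. The two points give (1/[S], 1/v) = (1.332, 0.1876) and (0.5025, 0.1250).
Slope = (0.1876 − 0.1250)/(1.332 − 0.5025) = 0.07553; intercept = 0.1876 − 0.07553×1.332 = 0.08705.
Vmax = 1/intercept = 11.5 μM/s; Km = slope × Vmax = 0.07553 × 11.5 = 0.868 nM.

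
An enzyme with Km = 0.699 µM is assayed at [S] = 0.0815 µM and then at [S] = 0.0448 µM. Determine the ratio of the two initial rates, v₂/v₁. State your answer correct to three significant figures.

0.577

The fractional saturations are [S]/(Km+[S]) = 0.0815/0.7805 = 0.1044 and 0.0448/0.7438 = 0.06023.
v₂/v₁ is just their ratio: 0.06023/0.1044 = 0.577.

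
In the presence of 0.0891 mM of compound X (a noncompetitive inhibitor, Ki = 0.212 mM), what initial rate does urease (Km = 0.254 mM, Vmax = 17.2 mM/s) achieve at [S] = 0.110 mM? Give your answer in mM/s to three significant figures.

With α = 1 + [I]/Ki = 1 + 0.0891/0.212 = 1.420, the noncompetitive rate law is v = (Vmax/α)·[S] / (Km + [S]).
v = (17.2/1.420)×0.110 / (0.254 + 0.110) = 1.332/0.3640 = 3.66 mM/s.

3.66 mM/s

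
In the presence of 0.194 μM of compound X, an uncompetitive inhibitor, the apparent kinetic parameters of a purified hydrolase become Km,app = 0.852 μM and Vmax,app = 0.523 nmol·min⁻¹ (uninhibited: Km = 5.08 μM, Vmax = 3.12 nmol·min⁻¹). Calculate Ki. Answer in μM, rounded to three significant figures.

Uncompetitive: Vmax,app = Vmax/α (and Km,app = Km/α) with α = 1 + [I]/Ki.
α = Vmax/Vmax,app = 3.12/0.523 = 5.966.
Since α = 1 + [I]/Ki, [I]/Ki = 5.966 − 1 = 4.966 and Ki = 0.194/4.966 = 0.0391 μM.

0.0391 μM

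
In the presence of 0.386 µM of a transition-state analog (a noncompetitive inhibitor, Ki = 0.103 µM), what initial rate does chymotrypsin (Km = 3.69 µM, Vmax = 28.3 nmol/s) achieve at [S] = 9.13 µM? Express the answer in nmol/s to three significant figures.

With α = 1 + [I]/Ki = 1 + 0.386/0.103 = 4.748, the noncompetitive rate law is v = (Vmax/α)·[S] / (Km + [S]).
v = (28.3/4.748)×9.13 / (3.69 + 9.13) = 54.42/12.82 = 4.25 nmol/s.

4.25 nmol/s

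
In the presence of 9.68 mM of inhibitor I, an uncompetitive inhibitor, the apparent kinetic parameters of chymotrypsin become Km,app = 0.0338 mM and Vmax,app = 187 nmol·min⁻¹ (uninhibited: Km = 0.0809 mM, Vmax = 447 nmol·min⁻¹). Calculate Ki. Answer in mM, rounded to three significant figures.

Uncompetitive: Vmax,app = Vmax/α (and Km,app = Km/α) with α = 1 + [I]/Ki.
α = Vmax/Vmax,app = 447/187 = 2.390.
Since α = 1 + [I]/Ki, [I]/Ki = 2.390 − 1 = 1.390 and Ki = 9.68/1.390 = 6.96 mM.

6.96 mM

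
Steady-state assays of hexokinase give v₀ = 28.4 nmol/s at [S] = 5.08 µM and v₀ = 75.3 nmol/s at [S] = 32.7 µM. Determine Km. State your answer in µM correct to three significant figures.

14.3 µM

From v = Vmax[S]/(Km+[S]), each point gives Vmax = v(Km+[S])/[S].
Equating: 28.4(Km+5.08)/5.08 = 75.3(Km+32.7)/32.7.
5.591·Km + 28.4 = 2.303·Km + 75.3, so (5.591 − 2.303)·Km = 75.3 − 28.4.
Km = 46.90/3.288 = 14.3 µM; then Vmax = 28.4(14.3+5.08)/5.08 = 108 nmol/s.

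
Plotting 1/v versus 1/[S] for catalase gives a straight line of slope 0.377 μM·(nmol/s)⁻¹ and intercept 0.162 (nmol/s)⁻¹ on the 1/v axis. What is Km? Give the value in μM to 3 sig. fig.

2.33 μM

y-intercept = 1/Vmax ⇒ Vmax = 6.17 nmol/s; slope = Km/Vmax ⇒ Km = slope × Vmax.
Km = 0.377 × 6.17 = 2.33 μM.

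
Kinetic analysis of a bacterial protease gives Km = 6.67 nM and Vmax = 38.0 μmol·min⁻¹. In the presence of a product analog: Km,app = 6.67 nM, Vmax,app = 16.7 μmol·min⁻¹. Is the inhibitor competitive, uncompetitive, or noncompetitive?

noncompetitive

Vmax decreases (38.0 → 16.7 μmol·min⁻¹) while Km is unchanged — pure noncompetitive inhibition.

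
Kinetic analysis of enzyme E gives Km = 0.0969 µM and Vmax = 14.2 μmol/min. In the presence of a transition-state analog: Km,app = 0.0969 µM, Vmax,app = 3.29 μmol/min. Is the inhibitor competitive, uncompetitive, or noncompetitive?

Vmax decreases (14.2 → 3.29 μmol/min) while Km is unchanged — pure noncompetitive inhibition.

noncompetitive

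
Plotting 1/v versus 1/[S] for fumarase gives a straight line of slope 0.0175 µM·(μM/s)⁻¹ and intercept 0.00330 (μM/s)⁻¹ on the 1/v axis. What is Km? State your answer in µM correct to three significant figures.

y-intercept = 1/Vmax ⇒ Vmax = 303 μM/s; slope = Km/Vmax ⇒ Km = slope × Vmax.
Km = 0.0175 × 303 = 5.30 µM.

5.30 µM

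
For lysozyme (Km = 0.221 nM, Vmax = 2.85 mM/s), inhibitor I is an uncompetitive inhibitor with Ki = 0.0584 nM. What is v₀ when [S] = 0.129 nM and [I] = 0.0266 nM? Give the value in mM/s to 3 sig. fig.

α = 1 + [I]/Ki = 1 + 0.0266/0.0584 = 1.455.
For an uncompetitive inhibitor, both parameters are divided by α, giving Vmax/α and Km/α: Km,app = 0.152 nM, Vmax,app = 1.96 mM/s.
v = Vmax,app·[S]/(Km,app + [S]) = 1.96 × 0.129/(0.152 + 0.129) = 0.899 mM/s.

0.899 mM/s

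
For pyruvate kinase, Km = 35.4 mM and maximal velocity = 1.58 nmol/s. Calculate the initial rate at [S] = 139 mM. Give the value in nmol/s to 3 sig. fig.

1.26 nmol/s

[S]/(Km+[S]) = 139/174.4 = 0.7970, the fractional saturation.
v = 0.7970 × Vmax = 0.7970 × 1.58 = 1.26 nmol/s.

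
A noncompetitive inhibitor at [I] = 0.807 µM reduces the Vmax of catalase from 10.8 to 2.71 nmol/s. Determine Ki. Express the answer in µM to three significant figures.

Noncompetitive: Vmax,app = Vmax/α with α = 1 + [I]/Ki.
α = Vmax/Vmax,app = 10.8/2.71 = 3.985.
Since α = 1 + [I]/Ki, [I]/Ki = 3.985 − 1 = 2.985 and Ki = 0.807/2.985 = 0.270 µM.

0.270 µM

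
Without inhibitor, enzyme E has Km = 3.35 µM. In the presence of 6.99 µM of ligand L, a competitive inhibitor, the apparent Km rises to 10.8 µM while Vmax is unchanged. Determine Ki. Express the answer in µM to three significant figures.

3.14 µM

Competitive: Km,app = α·Km with α = 1 + [I]/Ki.
α = Km,app/Km = 10.8/3.35 = 3.224.
Since α = 1 + [I]/Ki, [I]/Ki = 3.224 − 1 = 2.224 and Ki = 6.99/2.224 = 3.14 µM.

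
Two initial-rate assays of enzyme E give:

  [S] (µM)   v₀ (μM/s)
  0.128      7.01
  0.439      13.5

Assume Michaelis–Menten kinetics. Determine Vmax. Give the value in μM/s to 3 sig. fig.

From v = Vmax[S]/(Km+[S]), each point gives Vmax = v(Km+[S])/[S].
Equating: 7.01(Km+0.128)/0.128 = 13.5(Km+0.439)/0.439.
54.77·Km + 7.01 = 30.75·Km + 13.5, so (54.77 − 30.75)·Km = 13.5 − 7.01.
Km = 6.490/24.01 = 0.270 µM; then Vmax = 7.01(0.270+0.128)/0.128 = 21.8 μM/s.

21.8 μM/s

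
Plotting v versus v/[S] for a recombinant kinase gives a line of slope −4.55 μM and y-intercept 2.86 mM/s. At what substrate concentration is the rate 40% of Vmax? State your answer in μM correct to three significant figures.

3.03 μM

The Eadie–Hofstee slope gives Km = 4.55 μM (slope = −Km).
v/Vmax = [S]/(Km+[S]) = 0.4 ⇒ [S] = Km·0.4/(1−0.4) = 4.55 × 0.6667 = 3.03 μM.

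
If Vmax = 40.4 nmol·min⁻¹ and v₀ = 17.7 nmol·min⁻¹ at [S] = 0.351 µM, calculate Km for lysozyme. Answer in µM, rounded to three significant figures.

v/Vmax = 17.7/40.4 = 0.4381 = [S]/(Km+[S]).
So Km + [S] = [S]/0.4381 = 0.8012 µM, giving Km = 0.8012 − 0.351 = 0.450 µM.

0.450 µM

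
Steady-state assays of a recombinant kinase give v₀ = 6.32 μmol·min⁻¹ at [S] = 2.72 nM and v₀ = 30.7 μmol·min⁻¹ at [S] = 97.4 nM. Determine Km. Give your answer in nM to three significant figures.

12.1 nM

From v = Vmax[S]/(Km+[S]), each point gives Vmax = v(Km+[S])/[S].
Equating: 6.32(Km+2.72)/2.72 = 30.7(Km+97.4)/97.4.
2.324·Km + 6.32 = 0.3152·Km + 30.7, so (2.324 − 0.3152)·Km = 30.7 − 6.32.
Km = 24.38/2.008 = 12.1 nM; then Vmax = 6.32(12.1+2.72)/2.72 = 34.5 μmol·min⁻¹.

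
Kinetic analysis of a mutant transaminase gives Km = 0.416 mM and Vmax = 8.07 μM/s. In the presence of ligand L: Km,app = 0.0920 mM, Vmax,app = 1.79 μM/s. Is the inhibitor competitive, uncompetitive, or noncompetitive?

Both Km and Vmax decrease by the same factor (~4.52-fold) — characteristic of uncompetitive inhibition.

uncompetitive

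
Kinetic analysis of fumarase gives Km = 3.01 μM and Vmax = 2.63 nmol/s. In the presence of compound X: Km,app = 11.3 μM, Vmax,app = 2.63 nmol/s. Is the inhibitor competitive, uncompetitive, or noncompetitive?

Km increases (3.01 → 11.3 μM) while Vmax is unchanged — the hallmark of competitive inhibition.

competitive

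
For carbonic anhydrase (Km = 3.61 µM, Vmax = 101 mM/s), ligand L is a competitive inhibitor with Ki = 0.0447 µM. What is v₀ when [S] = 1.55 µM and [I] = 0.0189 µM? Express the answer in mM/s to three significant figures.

With α = 1 + [I]/Ki = 1 + 0.0189/0.0447 = 1.423, the competitive rate law is v = Vmax[S] / (αKm + [S]).
v = 101×1.55 / (1.423×3.61 + 1.55) = 156.6/6.686 = 23.4 mM/s.

23.4 mM/s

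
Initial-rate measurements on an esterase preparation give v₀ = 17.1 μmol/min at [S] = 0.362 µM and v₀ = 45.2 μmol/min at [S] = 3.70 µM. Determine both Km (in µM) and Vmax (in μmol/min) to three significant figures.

From v = Vmax[S]/(Km+[S]), each point gives Vmax = v(Km+[S])/[S].
Equating: 17.1(Km+0.362)/0.362 = 45.2(Km+3.70)/3.70.
47.24·Km + 17.1 = 12.22·Km + 45.2, so (47.24 − 12.22)·Km = 45.2 − 17.1.
Km = 28.10/35.02 = 0.802 µM; then Vmax = 17.1(0.802+0.362)/0.362 = 55.0 μmol/min.

Km = 0.802 µM; Vmax = 55.0 μmol/min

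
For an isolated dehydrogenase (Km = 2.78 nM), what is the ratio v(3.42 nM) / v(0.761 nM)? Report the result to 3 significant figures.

2.57

The fractional saturations are [S]/(Km+[S]) = 0.761/3.541 = 0.2149 and 3.42/6.200 = 0.5516.
v₂/v₁ is just their ratio: 0.5516/0.2149 = 2.57.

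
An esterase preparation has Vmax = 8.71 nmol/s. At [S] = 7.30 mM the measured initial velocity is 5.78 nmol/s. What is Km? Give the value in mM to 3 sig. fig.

From v = Vmax[S]/(Km+[S]), Km = [S](Vmax − v)/v.
Km = 7.30 × (8.71 − 5.78) / 5.78 = 21.39/5.78 = 3.70 mM.

3.70 mM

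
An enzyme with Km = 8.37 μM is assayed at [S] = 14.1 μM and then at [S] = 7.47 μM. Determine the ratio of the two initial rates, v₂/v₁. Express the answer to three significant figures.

The fractional saturations are [S]/(Km+[S]) = 14.1/22.47 = 0.6275 and 7.47/15.84 = 0.4716.
v₂/v₁ is just their ratio: 0.4716/0.6275 = 0.752.

0.752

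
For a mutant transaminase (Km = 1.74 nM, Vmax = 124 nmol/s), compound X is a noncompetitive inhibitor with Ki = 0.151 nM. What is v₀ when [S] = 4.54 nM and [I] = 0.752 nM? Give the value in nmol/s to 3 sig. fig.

15.0 nmol/s

With α = 1 + [I]/Ki = 1 + 0.752/0.151 = 5.980, the noncompetitive rate law is v = (Vmax/α)·[S] / (Km + [S]).
v = (124/5.980)×4.54 / (1.74 + 4.54) = 94.14/6.280 = 15.0 nmol/s.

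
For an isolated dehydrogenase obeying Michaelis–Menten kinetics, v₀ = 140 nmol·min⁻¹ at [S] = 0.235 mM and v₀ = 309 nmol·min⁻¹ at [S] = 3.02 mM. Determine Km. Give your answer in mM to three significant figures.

0.343 mM

From v = Vmax[S]/(Km+[S]), each point gives Vmax = v(Km+[S])/[S].
Equating: 140(Km+0.235)/0.235 = 309(Km+3.02)/3.02.
595.7·Km + 140 = 102.3·Km + 309, so (595.7 − 102.3)·Km = 309 − 140.
Km = 169.0/493.4 = 0.343 mM; then Vmax = 140(0.343+0.235)/0.235 = 344 nmol·min⁻¹.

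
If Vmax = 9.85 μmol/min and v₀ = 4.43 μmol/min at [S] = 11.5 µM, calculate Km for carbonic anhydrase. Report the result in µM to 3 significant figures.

14.1 µM

v/Vmax = 4.43/9.85 = 0.4497 = [S]/(Km+[S]).
So Km + [S] = [S]/0.4497 = 25.57 µM, giving Km = 25.57 − 11.5 = 14.1 µM.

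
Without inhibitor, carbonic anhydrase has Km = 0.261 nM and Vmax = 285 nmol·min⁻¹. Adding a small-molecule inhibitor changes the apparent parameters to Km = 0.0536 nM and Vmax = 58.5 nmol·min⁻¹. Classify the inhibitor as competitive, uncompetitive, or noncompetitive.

Both Km and Vmax decrease by the same factor (~4.87-fold) — characteristic of uncompetitive inhibition.

uncompetitive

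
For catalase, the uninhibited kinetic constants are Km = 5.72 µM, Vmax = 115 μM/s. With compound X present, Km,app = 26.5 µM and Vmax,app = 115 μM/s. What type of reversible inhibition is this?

Km increases (5.72 → 26.5 µM) while Vmax is unchanged — the hallmark of competitive inhibition.

competitive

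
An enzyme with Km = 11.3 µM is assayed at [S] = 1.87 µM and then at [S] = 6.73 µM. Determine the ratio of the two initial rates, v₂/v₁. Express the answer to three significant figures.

2.63

Since Vmax cancels, v₂/v₁ = [S]₂(Km+[S]₁) / [S]₁(Km+[S]₂).
= 6.73×(11.3+1.87) / (1.87×(11.3+6.73)) = 88.63/33.72 = 2.63.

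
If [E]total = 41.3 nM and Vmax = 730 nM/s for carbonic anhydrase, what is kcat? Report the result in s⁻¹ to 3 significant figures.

17.7 s⁻¹

kcat = Vmax/[E]total = 730 nM/s / 41.3 nM = 17.7 s⁻¹.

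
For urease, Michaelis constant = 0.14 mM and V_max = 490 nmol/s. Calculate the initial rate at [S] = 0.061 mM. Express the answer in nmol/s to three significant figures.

149 nmol/s

v = Vmax·[S]/(Km + [S]) = 490 × 0.061 / (0.14 + 0.061)
  = 29.89 / 0.2010 = 149 nmol/s.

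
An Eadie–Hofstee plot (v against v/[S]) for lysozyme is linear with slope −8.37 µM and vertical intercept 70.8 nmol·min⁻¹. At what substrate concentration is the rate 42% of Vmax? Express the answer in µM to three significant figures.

6.06 µM

The Eadie–Hofstee slope gives Km = 8.37 µM (slope = −Km).
v/Vmax = [S]/(Km+[S]) = 0.42 ⇒ [S] = Km·0.42/(1−0.42) = 8.37 × 0.7241 = 6.06 µM.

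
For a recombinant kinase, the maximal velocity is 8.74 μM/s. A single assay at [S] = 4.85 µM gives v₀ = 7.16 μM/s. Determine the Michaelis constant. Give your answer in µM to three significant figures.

1.07 µM

From v = Vmax[S]/(Km+[S]), Km = [S](Vmax − v)/v.
Km = 4.85 × (8.74 − 7.16) / 7.16 = 7.663/7.16 = 1.07 µM.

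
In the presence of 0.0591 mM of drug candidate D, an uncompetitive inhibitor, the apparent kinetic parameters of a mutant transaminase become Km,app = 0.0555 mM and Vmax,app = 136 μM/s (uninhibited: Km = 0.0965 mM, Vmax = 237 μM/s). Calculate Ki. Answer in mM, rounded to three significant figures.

Uncompetitive: Vmax,app = Vmax/α (and Km,app = Km/α) with α = 1 + [I]/Ki.
α = Vmax/Vmax,app = 237/136 = 1.743.
Ki = [I]/(α − 1) = 0.0591/0.7426 = 0.0796 mM.

0.0796 mM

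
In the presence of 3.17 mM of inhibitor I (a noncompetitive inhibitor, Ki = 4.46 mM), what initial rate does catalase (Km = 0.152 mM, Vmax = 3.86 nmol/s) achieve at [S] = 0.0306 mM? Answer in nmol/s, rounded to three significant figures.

0.378 nmol/s

With α = 1 + [I]/Ki = 1 + 3.17/4.46 = 1.711, the noncompetitive rate law is v = (Vmax/α)·[S] / (Km + [S]).
v = (3.86/1.711)×0.0306 / (0.152 + 0.0306) = 0.06904/0.1826 = 0.378 nmol/s.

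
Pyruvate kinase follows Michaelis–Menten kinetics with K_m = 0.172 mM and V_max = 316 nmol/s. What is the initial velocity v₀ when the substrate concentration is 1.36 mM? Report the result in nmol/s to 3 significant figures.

281 nmol/s

v = Vmax·[S]/(Km + [S]) = 316 × 1.36 / (0.172 + 1.36)
  = 429.8 / 1.532 = 281 nmol/s.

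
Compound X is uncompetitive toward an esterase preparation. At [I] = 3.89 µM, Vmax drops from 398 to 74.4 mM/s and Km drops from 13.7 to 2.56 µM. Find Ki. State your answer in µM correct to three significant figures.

0.894 µM

Uncompetitive: Vmax,app = Vmax/α (and Km,app = Km/α) with α = 1 + [I]/Ki.
α = Vmax/Vmax,app = 398/74.4 = 5.349.
Since α = 1 + [I]/Ki, [I]/Ki = 5.349 − 1 = 4.349 and Ki = 3.89/4.349 = 0.894 µM.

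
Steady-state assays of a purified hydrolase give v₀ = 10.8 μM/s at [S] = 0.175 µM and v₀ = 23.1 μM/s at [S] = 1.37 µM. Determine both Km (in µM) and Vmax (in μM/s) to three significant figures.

Km = 0.274 µM; Vmax = 27.7 μM/s

From v = Vmax[S]/(Km+[S]), each point gives Vmax = v(Km+[S])/[S].
Equating: 10.8(Km+0.175)/0.175 = 23.1(Km+1.37)/1.37.
61.71·Km + 10.8 = 16.86·Km + 23.1, so (61.71 − 16.86)·Km = 23.1 − 10.8.
Km = 12.30/44.85 = 0.274 µM; then Vmax = 10.8(0.274+0.175)/0.175 = 27.7 μM/s.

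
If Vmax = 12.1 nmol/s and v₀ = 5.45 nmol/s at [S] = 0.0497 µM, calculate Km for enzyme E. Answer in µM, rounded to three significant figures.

0.0606 µM

v/Vmax = 5.45/12.1 = 0.4504 = [S]/(Km+[S]).
So Km + [S] = [S]/0.4504 = 0.1103 µM, giving Km = 0.1103 − 0.0497 = 0.0606 µM.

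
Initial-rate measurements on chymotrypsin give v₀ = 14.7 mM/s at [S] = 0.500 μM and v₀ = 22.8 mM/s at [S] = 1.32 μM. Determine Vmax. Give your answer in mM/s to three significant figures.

34.3 mM/s

In reciprocal form, 1/v = (Km/Vmax)·(1/[S]) + 1/Vmax. The two points give (1/[S], 1/v) = (2.000, 0.06803) and (0.7576, 0.04386).
Slope = (0.06803 − 0.04386)/(2.000 − 0.7576) = 0.01945; intercept = 0.06803 − 0.01945×2.000 = 0.02912.
Vmax = 1/intercept = 34.3 mM/s; Km = slope × Vmax = 0.01945 × 34.3 = 0.668 μM.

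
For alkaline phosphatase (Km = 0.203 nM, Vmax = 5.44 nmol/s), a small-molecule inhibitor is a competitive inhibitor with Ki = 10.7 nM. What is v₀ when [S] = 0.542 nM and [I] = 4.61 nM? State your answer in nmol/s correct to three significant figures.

3.54 nmol/s

α = 1 + [I]/Ki = 1 + 4.61/10.7 = 1.431.
For a competitive inhibitor, Vmax is unchanged and the apparent Km becomes α·Km: Km,app = 0.290 nM, Vmax,app = 5.44 nmol/s.
v = Vmax,app·[S]/(Km,app + [S]) = 5.44 × 0.542/(0.290 + 0.542) = 3.54 nmol/s.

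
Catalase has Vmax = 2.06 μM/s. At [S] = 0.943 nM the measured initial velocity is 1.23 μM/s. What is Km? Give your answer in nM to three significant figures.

From v = Vmax[S]/(Km+[S]), Km = [S](Vmax − v)/v.
Km = 0.943 × (2.06 − 1.23) / 1.23 = 0.7827/1.23 = 0.636 nM.

0.636 nM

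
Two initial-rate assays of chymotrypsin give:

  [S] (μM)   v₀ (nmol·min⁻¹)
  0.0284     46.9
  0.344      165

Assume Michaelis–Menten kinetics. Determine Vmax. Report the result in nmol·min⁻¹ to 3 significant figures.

213 nmol·min⁻¹

In reciprocal form, 1/v = (Km/Vmax)·(1/[S]) + 1/Vmax. The two points give (1/[S], 1/v) = (35.21, 0.02132) and (2.907, 0.006061).
Slope = (0.02132 − 0.006061)/(35.21 − 2.907) = 0.0004724; intercept = 0.02132 − 0.0004724×35.21 = 0.004687.
Vmax = 1/intercept = 213 nmol·min⁻¹; Km = slope × Vmax = 0.0004724 × 213 = 0.101 μM.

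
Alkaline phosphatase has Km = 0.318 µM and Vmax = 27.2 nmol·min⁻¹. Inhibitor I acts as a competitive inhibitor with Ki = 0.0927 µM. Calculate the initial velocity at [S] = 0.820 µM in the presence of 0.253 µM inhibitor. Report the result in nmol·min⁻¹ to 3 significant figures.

With α = 1 + [I]/Ki = 1 + 0.253/0.0927 = 3.729, the competitive rate law is v = Vmax[S] / (αKm + [S]).
v = 27.2×0.820 / (3.729×0.318 + 0.820) = 22.30/2.006 = 11.1 nmol·min⁻¹.

11.1 nmol·min⁻¹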